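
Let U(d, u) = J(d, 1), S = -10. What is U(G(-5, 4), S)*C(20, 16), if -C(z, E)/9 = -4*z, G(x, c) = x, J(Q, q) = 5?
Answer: 3600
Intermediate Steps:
U(d, u) = 5
C(z, E) = 36*z (C(z, E) = -(-36)*z = 36*z)
U(G(-5, 4), S)*C(20, 16) = 5*(36*20) = 5*720 = 3600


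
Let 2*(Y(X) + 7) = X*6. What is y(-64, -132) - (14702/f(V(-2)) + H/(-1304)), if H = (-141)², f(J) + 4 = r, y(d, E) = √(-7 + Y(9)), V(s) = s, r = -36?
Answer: 2495831/6520 + √13 ≈ 386.40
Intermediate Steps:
Y(X) = -7 + 3*X (Y(X) = -7 + (X*6)/2 = -7 + (6*X)/2 = -7 + 3*X)
y(d, E) = √13 (y(d, E) = √(-7 + (-7 + 3*9)) = √(-7 + (-7 + 27)) = √(-7 + 20) = √13)
f(J) = -40 (f(J) = -4 - 36 = -40)
H = 19881
y(-64, -132) - (14702/f(V(-2)) + H/(-1304)) = √13 - (14702/(-40) + 19881/(-1304)) = √13 - (14702*(-1/40) + 19881*(-1/1304)) = √13 - (-7351/20 - 19881/1304) = √13 - 1*(-2495831/6520) = √13 + 2495831/6520 = 2495831/6520 + √13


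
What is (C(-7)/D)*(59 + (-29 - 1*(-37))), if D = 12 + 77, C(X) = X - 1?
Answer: -536/89 ≈ -6.0225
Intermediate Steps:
C(X) = -1 + X
D = 89
(C(-7)/D)*(59 + (-29 - 1*(-37))) = ((-1 - 7)/89)*(59 + (-29 - 1*(-37))) = (-8*1/89)*(59 + (-29 + 37)) = -8*(59 + 8)/89 = -8/89*67 = -536/89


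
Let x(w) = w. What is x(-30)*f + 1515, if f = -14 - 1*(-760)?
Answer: -20865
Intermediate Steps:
f = 746 (f = -14 + 760 = 746)
x(-30)*f + 1515 = -30*746 + 1515 = -22380 + 1515 = -20865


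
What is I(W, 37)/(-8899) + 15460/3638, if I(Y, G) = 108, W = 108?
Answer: 68592818/16187281 ≈ 4.2374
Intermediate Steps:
I(W, 37)/(-8899) + 15460/3638 = 108/(-8899) + 15460/3638 = 108*(-1/8899) + 15460*(1/3638) = -108/8899 + 7730/1819 = 68592818/16187281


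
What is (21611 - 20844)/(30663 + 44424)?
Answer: 767/75087 ≈ 0.010215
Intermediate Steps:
(21611 - 20844)/(30663 + 44424) = 767/75087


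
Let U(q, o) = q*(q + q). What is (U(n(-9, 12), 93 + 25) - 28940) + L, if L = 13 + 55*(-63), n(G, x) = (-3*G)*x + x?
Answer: 193400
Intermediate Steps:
n(G, x) = x - 3*G*x (n(G, x) = -3*G*x + x = x - 3*G*x)
U(q, o) = 2*q² (U(q, o) = q*(2*q) = 2*q²)
L = -3452 (L = 13 - 3465 = -3452)
(U(n(-9, 12), 93 + 25) - 28940) + L = (2*(12*(1 - 3*(-9)))² - 28940) - 3452 = (2*(12*(1 + 27))² - 28940) - 3452 = (2*(12*28)² - 28940) - 3452 = (2*336² - 28940) - 3452 = (2*112896 - 28940) - 3452 = (225792 - 28940) - 3452 = 196852 - 3452 = 193400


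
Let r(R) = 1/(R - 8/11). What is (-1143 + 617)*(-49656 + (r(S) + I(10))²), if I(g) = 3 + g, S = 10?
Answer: 135401198665/5202 ≈ 2.6029e+7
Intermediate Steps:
r(R) = 1/(-8/11 + R) (r(R) = 1/(R - 8*1/11) = 1/(R - 8/11) = 1/(-8/11 + R))
(-1143 + 617)*(-49656 + (r(S) + I(10))²) = (-1143 + 617)*(-49656 + (11/(-8 + 11*10) + (3 + 10))²) = -526*(-49656 + (11/(-8 + 110) + 13)²) = -526*(-49656 + (11/102 + 13)²) = -526*(-49656 + (1337/102)²) = -526*(-49656 + 1787569/10404) = -526*(-514833455/10404) = 135401198665/5202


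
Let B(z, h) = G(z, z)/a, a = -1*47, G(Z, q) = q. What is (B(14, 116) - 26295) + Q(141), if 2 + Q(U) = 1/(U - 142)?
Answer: -1236020/47 ≈ -26298.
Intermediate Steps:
Q(U) = -2 + 1/(-142 + U) (Q(U) = -2 + 1/(U - 142) = -2 + 1/(-142 + U))
a = -47
B(z, h) = -z/47 (B(z, h) = z/(-47) = z*(-1/47) = -z/47)
(B(14, 116) - 26295) + Q(141) = (-1/47*14 - 26295) + (285 - 2*141)/(-142 + 141) = (-14/47 - 26295) + (285 - 282)/(-1) = -1235879/47 - 1*3 = -1235879/47 - 3 = -1236020/47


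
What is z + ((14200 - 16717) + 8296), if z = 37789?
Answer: 43568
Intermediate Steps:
z + ((14200 - 16717) + 8296) = 37789 + ((14200 - 16717) + 8296) = 37789 + (-2517 + 8296) = 37789 + 5779 = 43568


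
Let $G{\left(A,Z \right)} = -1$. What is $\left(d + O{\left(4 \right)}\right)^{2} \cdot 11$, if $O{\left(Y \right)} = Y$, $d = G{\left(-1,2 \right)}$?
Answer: $99$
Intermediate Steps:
$d = -1$
$\left(d + O{\left(4 \right)}\right)^{2} \cdot 11 = \left(-1 + 4\right)^{2} \cdot 11 = 3^{2} \cdot 11 = 9 \cdot 11 = 99$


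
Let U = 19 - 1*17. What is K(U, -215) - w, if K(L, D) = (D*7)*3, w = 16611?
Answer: -21126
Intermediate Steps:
U = 2 (U = 19 - 17 = 2)
K(L, D) = 21*D (K(L, D) = (7*D)*3 = 21*D)
K(U, -215) - w = 21*(-215) - 1*16611 = -4515 - 16611 = -21126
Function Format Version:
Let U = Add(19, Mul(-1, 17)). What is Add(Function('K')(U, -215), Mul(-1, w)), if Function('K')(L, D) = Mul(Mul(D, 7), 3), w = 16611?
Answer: -21126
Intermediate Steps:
U = 2 (U = Add(19, -17) = 2)
Function('K')(L, D) = Mul(21, D) (Function('K')(L, D) = Mul(Mul(7, D), 3) = Mul(21, D))
Add(Function('K')(U, -215), Mul(-1, w)) = Add(Mul(21, -215), Mul(-1, 16611)) = Add(-4515, -16611) = -21126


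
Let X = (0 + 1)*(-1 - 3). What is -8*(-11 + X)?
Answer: 120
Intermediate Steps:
X = -4 (X = 1*(-4) = -4)
-8*(-11 + X) = -8*(-11 - 4) = -8*(-15) = 120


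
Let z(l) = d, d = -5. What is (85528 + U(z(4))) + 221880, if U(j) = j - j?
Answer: 307408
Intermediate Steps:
z(l) = -5
U(j) = 0
(85528 + U(z(4))) + 221880 = (85528 + 0) + 221880 = 85528 + 221880 = 307408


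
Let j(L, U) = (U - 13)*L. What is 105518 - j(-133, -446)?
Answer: 44471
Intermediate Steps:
j(L, U) = L*(-13 + U) (j(L, U) = (-13 + U)*L = L*(-13 + U))
105518 - j(-133, -446) = 105518 - (-133)*(-13 - 446) = 105518 - (-133)*(-459) = 105518 - 1*61047 = 105518 - 61047 = 44471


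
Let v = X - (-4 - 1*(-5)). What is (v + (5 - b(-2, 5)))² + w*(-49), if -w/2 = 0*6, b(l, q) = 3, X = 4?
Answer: 25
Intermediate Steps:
w = 0 (w = -0*6 = -2*0 = 0)
v = 3 (v = 4 - (-4 - 1*(-5)) = 4 - (-4 + 5) = 4 - 1*1 = 4 - 1 = 3)
(v + (5 - b(-2, 5)))² + w*(-49) = (3 + (5 - 1*3))² + 0*(-49) = (3 + (5 - 3))² + 0 = (3 + 2)² + 0 = 5² + 0 = 25 + 0 = 25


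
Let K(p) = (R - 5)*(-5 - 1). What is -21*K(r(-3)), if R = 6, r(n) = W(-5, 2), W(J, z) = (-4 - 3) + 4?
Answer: 126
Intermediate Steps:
W(J, z) = -3 (W(J, z) = -7 + 4 = -3)
r(n) = -3
K(p) = -6 (K(p) = (6 - 5)*(-5 - 1) = 1*(-6) = -6)
-21*K(r(-3)) = -21*(-6) = 126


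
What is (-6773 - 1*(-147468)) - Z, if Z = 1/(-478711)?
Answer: 67352244146/478711 ≈ 1.4070e+5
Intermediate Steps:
Z = -1/478711 ≈ -2.0889e-6
(-6773 - 1*(-147468)) - Z = (-6773 - 1*(-147468)) - 1*(-1/478711) = (-6773 + 147468) + 1/478711 = 140695 + 1/478711 = 67352244146/478711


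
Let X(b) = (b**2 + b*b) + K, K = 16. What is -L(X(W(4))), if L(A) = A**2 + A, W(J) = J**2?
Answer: -279312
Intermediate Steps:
X(b) = 16 + 2*b**2 (X(b) = (b**2 + b*b) + 16 = (b**2 + b**2) + 16 = 2*b**2 + 16 = 16 + 2*b**2)
L(A) = A + A**2
-L(X(W(4))) = -(16 + 2*(4**2)**2)*(1 + (16 + 2*(4**2)**2)) = -(16 + 2*16**2)*(1 + (16 + 2*16**2)) = -(16 + 2*256)*(1 + (16 + 2*256)) = -(16 + 512)*(1 + (16 + 512)) = -528*(1 + 528) = -528*529 = -1*279312 = -279312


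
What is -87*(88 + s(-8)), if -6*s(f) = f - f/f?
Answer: -15573/2 ≈ -7786.5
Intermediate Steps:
s(f) = ⅙ - f/6 (s(f) = -(f - f/f)/6 = -(f - 1*1)/6 = -(f - 1)/6 = -(-1 + f)/6 = ⅙ - f/6)
-87*(88 + s(-8)) = -87*(88 + (⅙ - ⅙*(-8))) = -87*(88 + (⅙ + 4/3)) = -87*(88 + 3/2) = -87*179/2 = -15573/2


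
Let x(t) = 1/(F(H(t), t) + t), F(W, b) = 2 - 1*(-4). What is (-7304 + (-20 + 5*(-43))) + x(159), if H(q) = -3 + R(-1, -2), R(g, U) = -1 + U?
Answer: -1243934/165 ≈ -7539.0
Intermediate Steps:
H(q) = -6 (H(q) = -3 + (-1 - 2) = -3 - 3 = -6)
F(W, b) = 6 (F(W, b) = 2 + 4 = 6)
x(t) = 1/(6 + t)
(-7304 + (-20 + 5*(-43))) + x(159) = (-7304 + (-20 + 5*(-43))) + 1/(6 + 159) = (-7304 + (-20 - 215)) + 1/165 = (-7304 - 235) + 1/165 = -7539 + 1/165 = -1243934/165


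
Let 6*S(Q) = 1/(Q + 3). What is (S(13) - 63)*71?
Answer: -429337/96 ≈ -4472.3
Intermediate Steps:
S(Q) = 1/(6*(3 + Q)) (S(Q) = 1/(6*(Q + 3)) = 1/(6*(3 + Q)))
(S(13) - 63)*71 = (1/(6*(3 + 13)) - 63)*71 = ((⅙)/16 - 63)*71 = ((⅙)*(1/16) - 63)*71 = (1/96 - 63)*71 = -6047/96*71 = -429337/96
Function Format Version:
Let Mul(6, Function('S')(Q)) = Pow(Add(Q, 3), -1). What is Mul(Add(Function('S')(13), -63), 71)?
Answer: Rational(-429337, 96) ≈ -4472.3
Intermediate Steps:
Function('S')(Q) = Mul(Rational(1, 6), Pow(Add(3, Q), -1)) (Function('S')(Q) = Mul(Rational(1, 6), Pow(Add(Q, 3), -1)) = Mul(Rational(1, 6), Pow(Add(3, Q), -1)))
Mul(Add(Function('S')(13), -63), 71) = Mul(Add(Mul(Rational(1, 6), Pow(Add(3, 13), -1)), -63), 71) = Mul(Add(Mul(Rational(1, 6), Pow(16, -1)), -63), 71) = Mul(Add(Mul(Rational(1, 6), Rational(1, 16)), -63), 71) = Mul(Add(Rational(1, 96), -63), 71) = Mul(Rational(-6047, 96), 71) = Rational(-429337, 96)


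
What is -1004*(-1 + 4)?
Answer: -3012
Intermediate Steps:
-1004*(-1 + 4) = -1004*3 = -502*6 = -3012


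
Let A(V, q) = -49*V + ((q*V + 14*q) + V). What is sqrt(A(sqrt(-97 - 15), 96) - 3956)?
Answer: 2*sqrt(-653 + 48*I*sqrt(7)) ≈ 4.9466 + 51.347*I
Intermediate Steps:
A(V, q) = -48*V + 14*q + V*q (A(V, q) = -49*V + ((V*q + 14*q) + V) = -49*V + ((14*q + V*q) + V) = -49*V + (V + 14*q + V*q) = -48*V + 14*q + V*q)
sqrt(A(sqrt(-97 - 15), 96) - 3956) = sqrt((-48*sqrt(-97 - 15) + 14*96 + sqrt(-97 - 15)*96) - 3956) = sqrt((-192*I*sqrt(7) + 1344 + sqrt(-112)*96) - 3956) = sqrt((-192*I*sqrt(7) + 1344 + (4*I*sqrt(7))*96) - 3956) = sqrt((-192*I*sqrt(7) + 1344 + 384*I*sqrt(7)) - 3956) = sqrt((1344 + 192*I*sqrt(7)) - 3956) = sqrt(-2612 + 192*I*sqrt(7))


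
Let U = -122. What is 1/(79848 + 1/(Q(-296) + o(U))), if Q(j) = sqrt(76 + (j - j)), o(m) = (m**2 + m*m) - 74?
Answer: 70404661328574/5621671400134983265 + 2*sqrt(19)/5621671400134983265 ≈ 1.2524e-5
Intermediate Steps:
o(m) = -74 + 2*m**2 (o(m) = (m**2 + m**2) - 74 = 2*m**2 - 74 = -74 + 2*m**2)
Q(j) = 2*sqrt(19) (Q(j) = sqrt(76 + 0) = sqrt(76) = 2*sqrt(19))
1/(79848 + 1/(Q(-296) + o(U))) = 1/(79848 + 1/(2*sqrt(19) + (-74 + 2*(-122)**2))) = 1/(79848 + 1/(2*sqrt(19) + (-74 + 2*14884))) = 1/(79848 + 1/(2*sqrt(19) + (-74 + 29768))) = 1/(79848 + 1/(2*sqrt(19) + 29694)) = 1/(79848 + 1/(29694 + 2*sqrt(19)))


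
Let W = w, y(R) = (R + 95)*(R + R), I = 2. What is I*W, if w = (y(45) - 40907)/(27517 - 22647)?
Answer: -28307/2435 ≈ -11.625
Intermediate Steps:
y(R) = 2*R*(95 + R) (y(R) = (95 + R)*(2*R) = 2*R*(95 + R))
w = -28307/4870 (w = (2*45*(95 + 45) - 40907)/(27517 - 22647) = (2*45*140 - 40907)/4870 = (12600 - 40907)*(1/4870) = -28307*1/4870 = -28307/4870 ≈ -5.8125)
W = -28307/4870 ≈ -5.8125
I*W = 2*(-28307/4870) = -28307/2435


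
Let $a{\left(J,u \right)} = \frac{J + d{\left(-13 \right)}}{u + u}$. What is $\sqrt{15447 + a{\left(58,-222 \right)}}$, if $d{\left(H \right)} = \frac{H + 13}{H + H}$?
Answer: $\frac{\sqrt{761283510}}{222} \approx 124.29$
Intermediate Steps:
$d{\left(H \right)} = \frac{13 + H}{2 H}$
$a{\left(J,u \right)} = \frac{J}{2 u}$ ($a{\left(J,u \right)} = \frac{J + \frac{13 - 13}{2 \left(-13\right)}}{u + u} = \frac{J + \frac{1}{2} \left(- \frac{1}{13}\right) 0}{2 u} = \left(J + 0\right) \frac{1}{2 u} = J \frac{1}{2 u} = \frac{J}{2 u}$)
$\sqrt{15447 + a{\left(58,-222 \right)}} = \sqrt{15447 + \frac{1}{2} \cdot 58 \frac{1}{-222}} = \sqrt{15447 + \frac{1}{2} \cdot 58 \left(- \frac{1}{222}\right)} = \sqrt{15447 - \frac{29}{222}} = \sqrt{\frac{3429205}{222}} = \frac{\sqrt{761283510}}{222}$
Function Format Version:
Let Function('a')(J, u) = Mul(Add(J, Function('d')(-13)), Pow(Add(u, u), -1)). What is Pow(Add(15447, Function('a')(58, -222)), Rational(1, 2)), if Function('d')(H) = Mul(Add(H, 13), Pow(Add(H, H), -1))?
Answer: Mul(Rational(1, 222), Pow(761283510, Rational(1, 2))) ≈ 124.29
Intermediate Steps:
Function('d')(H) = Mul(Rational(1, 2), Pow(H, -1), Add(13, H)) (Function('d')(H) = Mul(Add(13, H), Pow(Mul(2, H), -1)) = Mul(Add(13, H), Mul(Rational(1, 2), Pow(H, -1))) = Mul(Rational(1, 2), Pow(H, -1), Add(13, H)))
Function('a')(J, u) = Mul(Rational(1, 2), J, Pow(u, -1)) (Function('a')(J, u) = Mul(Add(J, Mul(Rational(1, 2), Pow(-13, -1), Add(13, -13))), Pow(Add(u, u), -1)) = Mul(Add(J, Mul(Rational(1, 2), Rational(-1, 13), 0)), Pow(Mul(2, u), -1)) = Mul(Add(J, 0), Mul(Rational(1, 2), Pow(u, -1))) = Mul(J, Mul(Rational(1, 2), Pow(u, -1))) = Mul(Rational(1, 2), J, Pow(u, -1)))
Pow(Add(15447, Function('a')(58, -222)), Rational(1, 2)) = Pow(Add(15447, Mul(Rational(1, 2), 58, Pow(-222, -1))), Rational(1, 2)) = Pow(Add(15447, Mul(Rational(1, 2), 58, Rational(-1, 222))), Rational(1, 2)) = Pow(Add(15447, Rational(-29, 222)), Rational(1, 2)) = Pow(Rational(3429205, 222), Rational(1, 2)) = Mul(Rational(1, 222), Pow(761283510, Rational(1, 2)))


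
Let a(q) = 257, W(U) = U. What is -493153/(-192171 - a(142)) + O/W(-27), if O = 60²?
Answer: -75491741/577284 ≈ -130.77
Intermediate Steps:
O = 3600
-493153/(-192171 - a(142)) + O/W(-27) = -493153/(-192171 - 1*257) + 3600/(-27) = -493153/(-192171 - 257) + 3600*(-1/27) = -493153/(-192428) - 400/3 = -493153*(-1/192428) - 400/3 = 493153/192428 - 400/3 = -75491741/577284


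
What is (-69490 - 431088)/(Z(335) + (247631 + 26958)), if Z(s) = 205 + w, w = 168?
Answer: -250289/137481 ≈ -1.8205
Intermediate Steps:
Z(s) = 373 (Z(s) = 205 + 168 = 373)
(-69490 - 431088)/(Z(335) + (247631 + 26958)) = (-69490 - 431088)/(373 + (247631 + 26958)) = -500578/(373 + 274589) = -500578/274962 = -500578*1/274962 = -250289/137481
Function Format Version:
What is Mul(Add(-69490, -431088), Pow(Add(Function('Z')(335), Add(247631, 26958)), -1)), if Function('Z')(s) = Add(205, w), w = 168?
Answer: Rational(-250289, 137481) ≈ -1.8205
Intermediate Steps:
Function('Z')(s) = 373 (Function('Z')(s) = Add(205, 168) = 373)
Mul(Add(-69490, -431088), Pow(Add(Function('Z')(335), Add(247631, 26958)), -1)) = Mul(Add(-69490, -431088), Pow(Add(373, Add(247631, 26958)), -1)) = Mul(-500578, Pow(Add(373, 274589), -1)) = Mul(-500578, Pow(274962, -1)) = Mul(-500578, Rational(1, 274962)) = Rational(-250289, 137481)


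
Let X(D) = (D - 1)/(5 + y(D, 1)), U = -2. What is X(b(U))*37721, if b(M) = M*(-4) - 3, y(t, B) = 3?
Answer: 37721/2 ≈ 18861.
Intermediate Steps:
b(M) = -3 - 4*M (b(M) = -4*M - 3 = -3 - 4*M)
X(D) = -1/8 + D/8 (X(D) = (D - 1)/(5 + 3) = (-1 + D)/8 = (-1 + D)*(1/8) = -1/8 + D/8)
X(b(U))*37721 = (-1/8 + (-3 - 4*(-2))/8)*37721 = (-1/8 + (-3 + 8)/8)*37721 = (-1/8 + (1/8)*5)*37721 = (-1/8 + 5/8)*37721 = (1/2)*37721 = 37721/2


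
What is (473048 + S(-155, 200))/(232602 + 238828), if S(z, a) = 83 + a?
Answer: 473331/471430 ≈ 1.0040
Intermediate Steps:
(473048 + S(-155, 200))/(232602 + 238828) = (473048 + (83 + 200))/(232602 + 238828) = (473048 + 283)/471430 = 473331*(1/471430) = 473331/471430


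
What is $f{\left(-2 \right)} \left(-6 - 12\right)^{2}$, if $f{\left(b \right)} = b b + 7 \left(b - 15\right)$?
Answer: $-37260$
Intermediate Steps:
$f{\left(b \right)} = -105 + b^{2} + 7 b$ ($f{\left(b \right)} = b^{2} + 7 \left(-15 + b\right) = b^{2} + \left(-105 + 7 b\right) = -105 + b^{2} + 7 b$)
$f{\left(-2 \right)} \left(-6 - 12\right)^{2} = \left(-105 + \left(-2\right)^{2} + 7 \left(-2\right)\right) \left(-6 - 12\right)^{2} = \left(-105 + 4 - 14\right) \left(-18\right)^{2} = \left(-115\right) 324 = -37260$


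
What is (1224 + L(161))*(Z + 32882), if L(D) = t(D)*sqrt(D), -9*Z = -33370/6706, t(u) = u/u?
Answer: 134952364664/3353 + 992296799*sqrt(161)/30177 ≈ 4.0665e+7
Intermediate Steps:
t(u) = 1
Z = 16685/30177 (Z = -(-33370)/(9*6706) = -1/9*(-16685/3353) = 16685/30177 ≈ 0.55290)
L(D) = sqrt(D) (L(D) = 1*sqrt(D) = sqrt(D))
(1224 + L(161))*(Z + 32882) = (1224 + sqrt(161))*(16685/30177 + 32882) = (1224 + sqrt(161))*(992296799/30177) = 134952364664/3353 + 992296799*sqrt(161)/30177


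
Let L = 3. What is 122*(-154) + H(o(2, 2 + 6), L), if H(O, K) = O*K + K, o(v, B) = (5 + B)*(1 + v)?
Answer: -18668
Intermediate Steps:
o(v, B) = (1 + v)*(5 + B)
H(O, K) = K + K*O (H(O, K) = K*O + K = K + K*O)
122*(-154) + H(o(2, 2 + 6), L) = 122*(-154) + 3*(1 + (5 + (2 + 6) + 5*2 + (2 + 6)*2)) = -18788 + 3*(1 + (5 + 8 + 10 + 8*2)) = -18788 + 3*(1 + (5 + 8 + 10 + 16)) = -18788 + 3*(1 + 39) = -18788 + 3*40 = -18788 + 120 = -18668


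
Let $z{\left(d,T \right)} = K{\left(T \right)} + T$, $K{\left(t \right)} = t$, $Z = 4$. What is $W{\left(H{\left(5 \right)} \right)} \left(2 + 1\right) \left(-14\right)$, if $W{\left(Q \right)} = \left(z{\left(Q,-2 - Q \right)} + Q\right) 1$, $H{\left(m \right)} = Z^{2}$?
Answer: $840$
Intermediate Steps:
$z{\left(d,T \right)} = 2 T$ ($z{\left(d,T \right)} = T + T = 2 T$)
$H{\left(m \right)} = 16$ ($H{\left(m \right)} = 4^{2} = 16$)
$W{\left(Q \right)} = -4 - Q$ ($W{\left(Q \right)} = \left(2 \left(-2 - Q\right) + Q\right) 1 = \left(\left(-4 - 2 Q\right) + Q\right) 1 = \left(-4 - Q\right) 1 = -4 - Q$)
$W{\left(H{\left(5 \right)} \right)} \left(2 + 1\right) \left(-14\right) = \left(-4 - 16\right) \left(2 + 1\right) \left(-14\right) = \left(-4 - 16\right) 3 \left(-14\right) = \left(-20\right) \left(-42\right) = 840$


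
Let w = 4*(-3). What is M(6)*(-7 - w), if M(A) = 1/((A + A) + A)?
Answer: 5/18 ≈ 0.27778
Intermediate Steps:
M(A) = 1/(3*A) (M(A) = 1/(2*A + A) = 1/(3*A))
w = -12
M(6)*(-7 - w) = ((⅓)/6)*(-7 - 1*(-12)) = ((⅓)*(⅙))*(-7 + 12) = (1/18)*5 = 5/18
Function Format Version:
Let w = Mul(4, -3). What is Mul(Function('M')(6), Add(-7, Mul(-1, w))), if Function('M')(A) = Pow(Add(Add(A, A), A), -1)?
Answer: Rational(5, 18) ≈ 0.27778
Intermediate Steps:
Function('M')(A) = Mul(Rational(1, 3), Pow(A, -1)) (Function('M')(A) = Pow(Add(Mul(2, A), A), -1) = Pow(Mul(3, A), -1) = Mul(Rational(1, 3), Pow(A, -1)))
w = -12
Mul(Function('M')(6), Add(-7, Mul(-1, w))) = Mul(Mul(Rational(1, 3), Pow(6, -1)), Add(-7, Mul(-1, -12))) = Mul(Mul(Rational(1, 3), Rational(1, 6)), Add(-7, 12)) = Mul(Rational(1, 18), 5) = Rational(5, 18)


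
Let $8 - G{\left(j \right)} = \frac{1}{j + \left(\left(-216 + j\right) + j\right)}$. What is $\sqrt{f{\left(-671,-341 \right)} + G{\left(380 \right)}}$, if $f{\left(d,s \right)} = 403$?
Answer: $\frac{\sqrt{87725253}}{462} \approx 20.273$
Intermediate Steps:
$G{\left(j \right)} = 8 - \frac{1}{-216 + 3 j}$ ($G{\left(j \right)} = 8 - \frac{1}{j + \left(\left(-216 + j\right) + j\right)} = 8 - \frac{1}{j + \left(-216 + 2 j\right)} = 8 - \frac{1}{-216 + 3 j}$)
$\sqrt{f{\left(-671,-341 \right)} + G{\left(380 \right)}} = \sqrt{403 + \frac{-1729 + 24 \cdot 380}{3 \left(-72 + 380\right)}} = \sqrt{403 + \frac{-1729 + 9120}{3 \cdot 308}} = \sqrt{403 + \frac{1}{3} \cdot \frac{1}{308} \cdot 7391} = \sqrt{403 + \frac{7391}{924}} = \sqrt{\frac{379763}{924}} = \frac{\sqrt{87725253}}{462}$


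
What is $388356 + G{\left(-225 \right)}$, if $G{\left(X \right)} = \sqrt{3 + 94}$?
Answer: $388356 + \sqrt{97} \approx 3.8837 \cdot 10^{5}$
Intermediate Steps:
$G{\left(X \right)} = \sqrt{97}$
$388356 + G{\left(-225 \right)} = 388356 + \sqrt{97}$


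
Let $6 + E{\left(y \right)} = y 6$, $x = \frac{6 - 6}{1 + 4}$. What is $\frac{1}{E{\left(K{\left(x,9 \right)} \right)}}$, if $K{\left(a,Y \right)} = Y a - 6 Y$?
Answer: $- \frac{1}{330} \approx -0.0030303$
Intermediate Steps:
$x = 0$ ($x = \frac{6 - 6}{5} = \left(6 - 6\right) \frac{1}{5} = 0 \cdot \frac{1}{5} = 0$)
$K{\left(a,Y \right)} = - 6 Y + Y a$
$E{\left(y \right)} = -6 + 6 y$ ($E{\left(y \right)} = -6 + y 6 = -6 + 6 y$)
$\frac{1}{E{\left(K{\left(x,9 \right)} \right)}} = \frac{1}{-6 + 6 \cdot 9 \left(-6 + 0\right)} = \frac{1}{-6 + 6 \cdot 9 \left(-6\right)} = \frac{1}{-6 + 6 \left(-54\right)} = \frac{1}{-6 - 324} = \frac{1}{-330} = - \frac{1}{330}$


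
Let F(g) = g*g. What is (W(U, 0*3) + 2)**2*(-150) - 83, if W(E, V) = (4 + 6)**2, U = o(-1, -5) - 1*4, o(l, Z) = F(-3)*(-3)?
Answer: -1560683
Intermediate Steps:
F(g) = g**2
o(l, Z) = -27 (o(l, Z) = (-3)**2*(-3) = 9*(-3) = -27)
U = -31 (U = -27 - 1*4 = -27 - 4 = -31)
W(E, V) = 100 (W(E, V) = 10**2 = 100)
(W(U, 0*3) + 2)**2*(-150) - 83 = (100 + 2)**2*(-150) - 83 = 102**2*(-150) - 83 = 10404*(-150) - 83 = -1560600 - 83 = -1560683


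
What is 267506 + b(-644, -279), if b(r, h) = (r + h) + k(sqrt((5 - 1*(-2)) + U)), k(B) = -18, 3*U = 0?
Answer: 266565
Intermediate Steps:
U = 0 (U = (1/3)*0 = 0)
b(r, h) = -18 + h + r (b(r, h) = (r + h) - 18 = (h + r) - 18 = -18 + h + r)
267506 + b(-644, -279) = 267506 + (-18 - 279 - 644) = 267506 - 941 = 266565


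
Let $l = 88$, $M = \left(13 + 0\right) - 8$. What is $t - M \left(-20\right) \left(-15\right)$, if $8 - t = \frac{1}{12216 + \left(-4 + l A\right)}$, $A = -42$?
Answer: $- \frac{12705873}{8516} \approx -1492.0$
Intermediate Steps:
$M = 5$ ($M = 13 - 8 = 5$)
$t = \frac{68127}{8516}$ ($t = 8 - \frac{1}{12216 + \left(-4 + 88 \left(-42\right)\right)} = 8 - \frac{1}{12216 - 3700} = 8 - \frac{1}{8516} = \frac{68127}{8516} \approx 7.9999$)
$t - M \left(-20\right) \left(-15\right) = \frac{68127}{8516} - 5 \left(-20\right) \left(-15\right) = \frac{68127}{8516} - \left(-100\right) \left(-15\right) = \frac{68127}{8516} - 1500 = - \frac{12705873}{8516}$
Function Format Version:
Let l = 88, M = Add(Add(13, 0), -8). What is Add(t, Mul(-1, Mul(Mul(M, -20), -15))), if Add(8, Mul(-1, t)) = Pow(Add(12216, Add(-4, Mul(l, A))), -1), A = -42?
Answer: Rational(-12705873, 8516) ≈ -1492.0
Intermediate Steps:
M = 5 (M = Add(13, -8) = 5)
t = Rational(68127, 8516) (t = Add(8, Mul(-1, Pow(Add(12216, Add(-4, Mul(88, -42))), -1))) = Add(8, Mul(-1, Pow(Add(12216, Add(-4, -3696)), -1))) = Add(8, Mul(-1, Pow(Add(12216, -3700), -1))) = Add(8, Mul(-1, Pow(8516, -1))) = Add(8, Mul(-1, Rational(1, 8516))) = Add(8, Rational(-1, 8516)) = Rational(68127, 8516) ≈ 7.9999)
Add(t, Mul(-1, Mul(Mul(M, -20), -15))) = Add(Rational(68127, 8516), Mul(-1, Mul(Mul(5, -20), -15))) = Add(Rational(68127, 8516), Mul(-1, Mul(-100, -15))) = Add(Rational(68127, 8516), Mul(-1, 1500)) = Add(Rational(68127, 8516), -1500) = Rational(-12705873, 8516)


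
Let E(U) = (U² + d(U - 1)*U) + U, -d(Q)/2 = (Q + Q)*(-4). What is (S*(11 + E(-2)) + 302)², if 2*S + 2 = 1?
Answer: 245025/4 ≈ 61256.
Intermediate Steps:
S = -½ (S = -1 + (½)*1 = -1 + ½ = -½ ≈ -0.50000)
d(Q) = 16*Q (d(Q) = -2*(Q + Q)*(-4) = -2*2*Q*(-4) = -(-16)*Q = 16*Q)
E(U) = U + U² + U*(-16 + 16*U) (E(U) = (U² + (16*(U - 1))*U) + U = (U² + (16*(-1 + U))*U) + U = (U² + (-16 + 16*U)*U) + U = (U² + U*(-16 + 16*U)) + U = U + U² + U*(-16 + 16*U))
(S*(11 + E(-2)) + 302)² = (-(11 - 2*(-15 + 17*(-2)))/2 + 302)² = (-(11 - 2*(-15 - 34))/2 + 302)² = (-(11 - 2*(-49))/2 + 302)² = (-(11 + 98)/2 + 302)² = (-½*109 + 302)² = (-109/2 + 302)² = (495/2)² = 245025/4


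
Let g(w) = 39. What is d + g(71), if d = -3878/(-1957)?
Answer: 80201/1957 ≈ 40.982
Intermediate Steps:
d = 3878/1957 (d = -3878*(-1/1957) = 3878/1957 ≈ 1.9816)
d + g(71) = 3878/1957 + 39 = 80201/1957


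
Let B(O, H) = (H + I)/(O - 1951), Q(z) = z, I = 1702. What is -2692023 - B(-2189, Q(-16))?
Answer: -1857495589/690 ≈ -2.6920e+6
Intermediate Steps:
B(O, H) = (1702 + H)/(-1951 + O) (B(O, H) = (H + 1702)/(O - 1951) = (1702 + H)/(-1951 + O))
-2692023 - B(-2189, Q(-16)) = -2692023 - (1702 - 16)/(-1951 - 2189) = -2692023 - 1686/(-4140) = -2692023 - (-1)*1686/4140 = -2692023 - 1*(-281/690) = -2692023 + 281/690 = -1857495589/690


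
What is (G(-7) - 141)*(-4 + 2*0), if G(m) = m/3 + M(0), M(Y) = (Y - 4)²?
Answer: 1528/3 ≈ 509.33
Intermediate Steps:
M(Y) = (-4 + Y)²
G(m) = 16 + m/3 (G(m) = m/3 + (-4 + 0)² = m/3 + (-4)² = m/3 + 16 = 16 + m/3)
(G(-7) - 141)*(-4 + 2*0) = ((16 + (⅓)*(-7)) - 141)*(-4 + 2*0) = ((16 - 7/3) - 141)*(-4 + 0) = (41/3 - 141)*(-4) = -382/3*(-4) = 1528/3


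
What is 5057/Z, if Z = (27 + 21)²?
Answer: 5057/2304 ≈ 2.1949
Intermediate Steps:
Z = 2304 (Z = 48² = 2304)
5057/Z = 5057/2304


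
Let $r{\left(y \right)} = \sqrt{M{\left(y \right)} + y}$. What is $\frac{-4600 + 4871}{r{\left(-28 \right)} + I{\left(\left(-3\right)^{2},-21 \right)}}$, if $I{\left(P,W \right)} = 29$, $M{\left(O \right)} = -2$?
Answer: $\frac{7859}{871} - \frac{271 i \sqrt{30}}{871} \approx 9.023 - 1.7042 i$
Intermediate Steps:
$r{\left(y \right)} = \sqrt{-2 + y}$
$\frac{-4600 + 4871}{r{\left(-28 \right)} + I{\left(\left(-3\right)^{2},-21 \right)}} = \frac{-4600 + 4871}{\sqrt{-2 - 28} + 29} = \frac{271}{\sqrt{-30} + 29} = \frac{271}{i \sqrt{30} + 29} = \frac{271}{29 + i \sqrt{30}}$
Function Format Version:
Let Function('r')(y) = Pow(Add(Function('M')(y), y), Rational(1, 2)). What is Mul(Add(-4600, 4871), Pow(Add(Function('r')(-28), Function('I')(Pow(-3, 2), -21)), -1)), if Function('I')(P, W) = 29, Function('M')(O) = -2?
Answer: Add(Rational(7859, 871), Mul(Rational(-271, 871), I, Pow(30, Rational(1, 2)))) ≈ Add(9.0230, Mul(-1.7042, I))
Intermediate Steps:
Function('r')(y) = Pow(Add(-2, y), Rational(1, 2))
Mul(Add(-4600, 4871), Pow(Add(Function('r')(-28), Function('I')(Pow(-3, 2), -21)), -1)) = Mul(Add(-4600, 4871), Pow(Add(Pow(Add(-2, -28), Rational(1, 2)), 29), -1)) = Mul(271, Pow(Add(Pow(-30, Rational(1, 2)), 29), -1)) = Mul(271, Pow(Add(Mul(I, Pow(30, Rational(1, 2))), 29), -1)) = Mul(271, Pow(Add(29, Mul(I, Pow(30, Rational(1, 2)))), -1))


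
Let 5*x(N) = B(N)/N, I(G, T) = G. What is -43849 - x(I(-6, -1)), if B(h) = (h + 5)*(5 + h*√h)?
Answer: -263095/6 + I*√6/5 ≈ -43849.0 + 0.4899*I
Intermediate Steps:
B(h) = (5 + h)*(5 + h^(3/2))
x(N) = (25 + N^(5/2) + 5*N + 5*N^(3/2))/(5*N) (x(N) = ((25 + N^(5/2) + 5*N + 5*N^(3/2))/N)/5 = (25 + N^(5/2) + 5*N + 5*N^(3/2))/(5*N))
-43849 - x(I(-6, -1)) = -43849 - (5 - 6 + (-6)^(3/2) + (-6)^(5/2)/5)/(-6) = -43849 - (-1)*(5 - 6 - 6*I*√6 + (36*I*√6)/5)/6 = -43849 - (-1)*(5 - 6 - 6*I*√6 + 36*I*√6/5)/6 = -43849 - (-1)*(-1 + 6*I*√6/5)/6 = -43849 - (⅙ - I*√6/5) = -43849 + (-⅙ + I*√6/5) = -263095/6 + I*√6/5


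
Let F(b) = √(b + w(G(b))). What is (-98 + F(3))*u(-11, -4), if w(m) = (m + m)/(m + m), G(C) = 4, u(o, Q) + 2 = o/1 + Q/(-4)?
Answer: 1152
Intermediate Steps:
u(o, Q) = -2 + o - Q/4 (u(o, Q) = -2 + (o/1 + Q/(-4)) = -2 + (o*1 + Q*(-¼)) = -2 + (o - Q/4) = -2 + o - Q/4)
w(m) = 1 (w(m) = (2*m)/((2*m)) = (2*m)*(1/(2*m)) = 1)
F(b) = √(1 + b) (F(b) = √(b + 1) = √(1 + b))
(-98 + F(3))*u(-11, -4) = (-98 + √(1 + 3))*(-2 - 11 - ¼*(-4)) = (-98 + √4)*(-2 - 11 + 1) = (-98 + 2)*(-12) = -96*(-12) = 1152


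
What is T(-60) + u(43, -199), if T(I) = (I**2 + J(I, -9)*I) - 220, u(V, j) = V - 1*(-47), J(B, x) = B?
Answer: 7070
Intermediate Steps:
u(V, j) = 47 + V (u(V, j) = V + 47 = 47 + V)
T(I) = -220 + 2*I**2 (T(I) = (I**2 + I*I) - 220 = (I**2 + I**2) - 220 = 2*I**2 - 220 = -220 + 2*I**2)
T(-60) + u(43, -199) = (-220 + 2*(-60)**2) + (47 + 43) = (-220 + 2*3600) + 90 = (-220 + 7200) + 90 = 6980 + 90 = 7070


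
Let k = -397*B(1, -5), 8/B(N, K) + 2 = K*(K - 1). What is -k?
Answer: 794/7 ≈ 113.43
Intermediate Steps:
B(N, K) = 8/(-2 + K*(-1 + K)) (B(N, K) = 8/(-2 + K*(K - 1)) = 8/(-2 + K*(-1 + K)))
k = -794/7 (k = -3176/(-2 + (-5)**2 - 1*(-5)) = -3176/(-2 + 25 + 5) = -3176/28 = -397*2/7 = -794/7 ≈ -113.43)
-k = -1*(-794/7) = 794/7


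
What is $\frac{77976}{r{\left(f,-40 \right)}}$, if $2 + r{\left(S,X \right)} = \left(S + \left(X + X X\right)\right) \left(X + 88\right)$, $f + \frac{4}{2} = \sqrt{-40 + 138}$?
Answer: $\frac{1457800308}{1398030433} - \frac{6549984 \sqrt{2}}{1398030433} \approx 1.0361$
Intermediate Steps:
$f = -2 + 7 \sqrt{2}$ ($f = -2 + \sqrt{-40 + 138} = -2 + \sqrt{98} = -2 + 7 \sqrt{2} \approx 7.8995$)
$r{\left(S,X \right)} = -2 + \left(88 + X\right) \left(S + X + X^{2}\right)$ ($r{\left(S,X \right)} = -2 + \left(S + \left(X + X X\right)\right) \left(X + 88\right) = -2 + \left(S + \left(X + X^{2}\right)\right) \left(88 + X\right) = -2 + \left(S + X + X^{2}\right) \left(88 + X\right) = -2 + \left(88 + X\right) \left(S + X + X^{2}\right)$)
$\frac{77976}{r{\left(f,-40 \right)}} = \frac{77976}{-2 + \left(-40\right)^{3} + 88 \left(-2 + 7 \sqrt{2}\right) + 88 \left(-40\right) + 89 \left(-40\right)^{2} + \left(-2 + 7 \sqrt{2}\right) \left(-40\right)} = \frac{77976}{-2 - 64000 - \left(176 - 616 \sqrt{2}\right) - 3520 + 89 \cdot 1600 + \left(80 - 280 \sqrt{2}\right)} = \frac{77976}{-2 - 64000 - \left(176 - 616 \sqrt{2}\right) - 3520 + 142400 + \left(80 - 280 \sqrt{2}\right)} = \frac{77976}{74782 + 336 \sqrt{2}}$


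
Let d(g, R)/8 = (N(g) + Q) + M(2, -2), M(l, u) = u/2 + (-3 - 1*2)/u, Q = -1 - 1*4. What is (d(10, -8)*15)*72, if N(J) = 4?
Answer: 4320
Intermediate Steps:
Q = -5 (Q = -1 - 4 = -5)
M(l, u) = u/2 - 5/u (M(l, u) = u*(½) + (-3 - 2)/u = u/2 - 5/u)
d(g, R) = 4 (d(g, R) = 8*((4 - 5) + ((½)*(-2) - 5/(-2))) = 8*(-1 + (-1 - 5*(-½))) = 8*(-1 + (-1 + 5/2)) = 8*(-1 + 3/2) = 8*(½) = 4)
(d(10, -8)*15)*72 = (4*15)*72 = 60*72 = 4320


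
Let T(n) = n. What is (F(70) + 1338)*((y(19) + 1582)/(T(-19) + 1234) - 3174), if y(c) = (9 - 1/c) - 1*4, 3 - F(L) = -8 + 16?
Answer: -97631103454/23085 ≈ -4.2292e+6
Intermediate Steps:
F(L) = -5 (F(L) = 3 - (-8 + 16) = 3 - 1*8 = 3 - 8 = -5)
y(c) = 5 - 1/c (y(c) = (9 - 1/c) - 4 = 5 - 1/c)
(F(70) + 1338)*((y(19) + 1582)/(T(-19) + 1234) - 3174) = (-5 + 1338)*(((5 - 1/19) + 1582)/(-19 + 1234) - 3174) = 1333*(((5 - 1*1/19) + 1582)/1215 - 3174) = 1333*(((5 - 1/19) + 1582)*(1/1215) - 3174) = 1333*((94/19 + 1582)*(1/1215) - 3174) = 1333*((30152/19)*(1/1215) - 3174) = 1333*(30152/23085 - 3174) = 1333*(-73241638/23085) = -97631103454/23085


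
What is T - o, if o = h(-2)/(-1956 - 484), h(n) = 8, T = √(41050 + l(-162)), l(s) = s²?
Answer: 1/305 + √67294 ≈ 259.41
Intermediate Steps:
T = √67294 (T = √(41050 + (-162)²) = √(41050 + 26244) = √67294 ≈ 259.41)
o = -1/305 (o = 8/(-1956 - 484) = 8/(-2440) = 8*(-1/2440) = -1/305 ≈ -0.0032787)
T - o = √67294 - 1*(-1/305) = √67294 + 1/305 = 1/305 + √67294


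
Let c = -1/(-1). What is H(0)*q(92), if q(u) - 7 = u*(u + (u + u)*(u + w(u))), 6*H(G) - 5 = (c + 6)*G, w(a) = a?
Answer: 15616115/6 ≈ 2.6027e+6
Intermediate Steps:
c = 1 (c = -1*(-1) = 1)
H(G) = 5/6 + 7*G/6 (H(G) = 5/6 + ((1 + 6)*G)/6 = 5/6 + (7*G)/6 = 5/6 + 7*G/6)
q(u) = 7 + u*(u + 4*u**2) (q(u) = 7 + u*(u + (u + u)*(u + u)) = 7 + u*(u + (2*u)*(2*u)) = 7 + u*(u + 4*u**2))
H(0)*q(92) = (5/6 + (7/6)*0)*(7 + 92**2 + 4*92**3) = (5/6 + 0)*(7 + 8464 + 4*778688) = 5*(7 + 8464 + 3114752)/6 = (5/6)*3123223 = 15616115/6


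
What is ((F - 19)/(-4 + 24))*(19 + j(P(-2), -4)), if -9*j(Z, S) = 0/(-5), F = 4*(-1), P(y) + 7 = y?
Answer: -437/20 ≈ -21.850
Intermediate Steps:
P(y) = -7 + y
F = -4
j(Z, S) = 0 (j(Z, S) = -0/(-5) = -0*(-1)/5 = -⅑*0 = 0)
((F - 19)/(-4 + 24))*(19 + j(P(-2), -4)) = ((-4 - 19)/(-4 + 24))*(19 + 0) = -23/20*19 = -437/20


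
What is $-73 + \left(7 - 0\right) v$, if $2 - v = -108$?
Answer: $697$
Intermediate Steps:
$v = 110$ ($v = 2 - -108 = 2 + 108 = 110$)
$-73 + \left(7 - 0\right) v = -73 + \left(7 - 0\right) 110 = -73 + \left(7 + 0\right) 110 = -73 + 7 \cdot 110 = -73 + 770 = 697$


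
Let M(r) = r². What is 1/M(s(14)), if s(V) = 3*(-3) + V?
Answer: 1/25 ≈ 0.040000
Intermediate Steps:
s(V) = -9 + V
1/M(s(14)) = 1/((-9 + 14)²) = 1/(5²) = 1/25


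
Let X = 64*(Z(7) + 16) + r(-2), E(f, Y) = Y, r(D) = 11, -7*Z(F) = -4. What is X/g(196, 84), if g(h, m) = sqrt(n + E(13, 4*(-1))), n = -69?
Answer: -7501*I*sqrt(73)/511 ≈ -125.42*I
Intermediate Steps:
Z(F) = 4/7 (Z(F) = -1/7*(-4) = 4/7)
g(h, m) = I*sqrt(73) (g(h, m) = sqrt(-69 + 4*(-1)) = sqrt(-69 - 4) = sqrt(-73) = I*sqrt(73))
X = 7501/7 (X = 64*(4/7 + 16) + 11 = 64*(116/7) + 11 = 7424/7 + 11 = 7501/7 ≈ 1071.6)
X/g(196, 84) = 7501/(7*((I*sqrt(73)))) = 7501*(-I*sqrt(73)/73)/7 = -7501*I*sqrt(73)/511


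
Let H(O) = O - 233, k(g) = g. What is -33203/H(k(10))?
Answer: 33203/223 ≈ 148.89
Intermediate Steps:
H(O) = -233 + O
-33203/H(k(10)) = -33203/(-233 + 10) = -33203/(-223) = -33203*(-1/223) = 33203/223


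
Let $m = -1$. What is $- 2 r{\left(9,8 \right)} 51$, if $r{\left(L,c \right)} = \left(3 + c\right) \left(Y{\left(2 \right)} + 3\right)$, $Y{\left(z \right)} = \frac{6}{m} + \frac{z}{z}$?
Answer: $2244$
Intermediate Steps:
$Y{\left(z \right)} = -5$ ($Y{\left(z \right)} = \frac{6}{-1} + \frac{z}{z} = 6 \left(-1\right) + 1 = -6 + 1 = -5$)
$r{\left(L,c \right)} = -6 - 2 c$ ($r{\left(L,c \right)} = \left(3 + c\right) \left(-5 + 3\right) = \left(3 + c\right) \left(-2\right) = -6 - 2 c$)
$- 2 r{\left(9,8 \right)} 51 = - 2 \left(-6 - 16\right) 51 = \left(-2\right) \left(-22\right) 51 = 44 \cdot 51 = 2244$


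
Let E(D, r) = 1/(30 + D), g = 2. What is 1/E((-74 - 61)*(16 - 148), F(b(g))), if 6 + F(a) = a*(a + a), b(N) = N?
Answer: 17850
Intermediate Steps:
F(a) = -6 + 2*a**2 (F(a) = -6 + a*(a + a) = -6 + a*(2*a) = -6 + 2*a**2)
1/E((-74 - 61)*(16 - 148), F(b(g))) = 1/(1/(30 + (-74 - 61)*(16 - 148))) = 1/(1/(30 - 135*(-132))) = 1/(1/(30 + 17820)) = 1/(1/17850) = 17850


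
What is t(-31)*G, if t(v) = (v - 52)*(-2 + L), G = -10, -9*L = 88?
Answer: -87980/9 ≈ -9775.6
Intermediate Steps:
L = -88/9 (L = -⅑*88 = -88/9 ≈ -9.7778)
t(v) = 5512/9 - 106*v/9 (t(v) = (v - 52)*(-2 - 88/9) = (-52 + v)*(-106/9) = 5512/9 - 106*v/9)
t(-31)*G = (5512/9 - 106/9*(-31))*(-10) = (5512/9 + 3286/9)*(-10) = (8798/9)*(-10) = -87980/9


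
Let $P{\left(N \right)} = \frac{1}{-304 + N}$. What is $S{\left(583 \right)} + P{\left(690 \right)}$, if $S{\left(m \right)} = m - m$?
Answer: $\frac{1}{386} \approx 0.0025907$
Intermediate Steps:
$S{\left(m \right)} = 0$
$S{\left(583 \right)} + P{\left(690 \right)} = 0 + \frac{1}{-304 + 690} = 0 + \frac{1}{386} = \frac{1}{386}$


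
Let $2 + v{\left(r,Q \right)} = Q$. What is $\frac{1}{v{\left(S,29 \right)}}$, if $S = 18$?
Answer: $\frac{1}{27} \approx 0.037037$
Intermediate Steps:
$v{\left(r,Q \right)} = -2 + Q$
$\frac{1}{v{\left(S,29 \right)}} = \frac{1}{-2 + 29} = \frac{1}{27}$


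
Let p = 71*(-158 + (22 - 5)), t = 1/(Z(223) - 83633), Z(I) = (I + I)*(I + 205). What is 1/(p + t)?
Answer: -107255/1073729804 ≈ -9.9890e-5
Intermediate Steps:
Z(I) = 2*I*(205 + I) (Z(I) = (2*I)*(205 + I) = 2*I*(205 + I))
t = 1/107255 (t = 1/(2*223*(205 + 223) - 83633) = 1/(2*223*428 - 83633) = 1/(190888 - 83633) = 1/107255 ≈ 9.3236e-6)
p = -10011 (p = 71*(-158 + 17) = 71*(-141) = -10011)
1/(p + t) = 1/(-10011 + 1/107255) = 1/(-1073729804/107255) = -107255/1073729804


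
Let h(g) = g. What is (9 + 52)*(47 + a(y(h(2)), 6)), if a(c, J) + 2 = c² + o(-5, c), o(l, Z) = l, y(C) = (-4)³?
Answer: 252296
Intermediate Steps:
y(C) = -64
a(c, J) = -7 + c² (a(c, J) = -2 + (c² - 5) = -2 + (-5 + c²) = -7 + c²)
(9 + 52)*(47 + a(y(h(2)), 6)) = (9 + 52)*(47 + (-7 + (-64)²)) = 61*(47 + (-7 + 4096)) = 61*(47 + 4089) = 61*4136 = 252296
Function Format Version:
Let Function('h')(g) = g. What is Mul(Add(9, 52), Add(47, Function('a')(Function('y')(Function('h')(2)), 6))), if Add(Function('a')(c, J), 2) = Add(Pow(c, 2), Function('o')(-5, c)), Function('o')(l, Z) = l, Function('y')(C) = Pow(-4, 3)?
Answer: 252296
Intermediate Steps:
Function('y')(C) = -64
Function('a')(c, J) = Add(-7, Pow(c, 2)) (Function('a')(c, J) = Add(-2, Add(Pow(c, 2), -5)) = Add(-2, Add(-5, Pow(c, 2))) = Add(-7, Pow(c, 2)))
Mul(Add(9, 52), Add(47, Function('a')(Function('y')(Function('h')(2)), 6))) = Mul(Add(9, 52), Add(47, Add(-7, Pow(-64, 2)))) = Mul(61, Add(47, Add(-7, 4096))) = Mul(61, Add(47, 4089)) = Mul(61, 4136) = 252296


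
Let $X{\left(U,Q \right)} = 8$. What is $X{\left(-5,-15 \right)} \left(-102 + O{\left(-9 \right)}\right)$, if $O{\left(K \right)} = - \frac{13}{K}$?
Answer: $- \frac{7240}{9} \approx -804.44$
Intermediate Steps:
$X{\left(-5,-15 \right)} \left(-102 + O{\left(-9 \right)}\right) = 8 \left(-102 - \frac{13}{-9}\right) = 8 \left(-102 - - \frac{13}{9}\right) = 8 \left(-102 + \frac{13}{9}\right) = 8 \left(- \frac{905}{9}\right) = - \frac{7240}{9}$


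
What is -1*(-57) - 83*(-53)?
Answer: 4456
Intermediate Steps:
-1*(-57) - 83*(-53) = 57 + 4399 = 4456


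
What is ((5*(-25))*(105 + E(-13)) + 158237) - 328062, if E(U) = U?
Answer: -181325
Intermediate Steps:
((5*(-25))*(105 + E(-13)) + 158237) - 328062 = ((5*(-25))*(105 - 13) + 158237) - 328062 = (-125*92 + 158237) - 328062 = (-11500 + 158237) - 328062 = 146737 - 328062 = -181325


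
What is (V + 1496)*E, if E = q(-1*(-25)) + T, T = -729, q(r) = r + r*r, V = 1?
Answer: -118263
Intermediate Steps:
q(r) = r + r**2
E = -79 (E = (-1*(-25))*(1 - 1*(-25)) - 729 = 25*(1 + 25) - 729 = 25*26 - 729 = 650 - 729 = -79)
(V + 1496)*E = (1 + 1496)*(-79) = 1497*(-79) = -118263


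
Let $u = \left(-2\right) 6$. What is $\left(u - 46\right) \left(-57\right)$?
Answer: $3306$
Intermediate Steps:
$u = -12$
$\left(u - 46\right) \left(-57\right) = \left(-12 - 46\right) \left(-57\right) = \left(-58\right) \left(-57\right) = 3306$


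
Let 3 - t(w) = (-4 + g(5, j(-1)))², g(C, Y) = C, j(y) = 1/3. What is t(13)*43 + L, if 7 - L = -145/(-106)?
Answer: 9713/106 ≈ 91.632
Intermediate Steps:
j(y) = ⅓
L = 597/106 (L = 7 - (-145)/(-106) = 7 - (-145)*(-1)/106 = 7 - 1*145/106 = 7 - 145/106 = 597/106 ≈ 5.6321)
t(w) = 2 (t(w) = 3 - (-4 + 5)² = 3 - 1*1² = 3 - 1*1 = 3 - 1 = 2)
t(13)*43 + L = 2*43 + 597/106 = 86 + 597/106 = 9713/106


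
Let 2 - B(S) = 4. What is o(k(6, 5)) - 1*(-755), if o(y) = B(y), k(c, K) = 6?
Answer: 753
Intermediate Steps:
B(S) = -2 (B(S) = 2 - 1*4 = 2 - 4 = -2)
o(y) = -2
o(k(6, 5)) - 1*(-755) = -2 - 1*(-755) = -2 + 755 = 753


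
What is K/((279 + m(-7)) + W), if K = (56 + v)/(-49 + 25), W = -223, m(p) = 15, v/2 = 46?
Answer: -37/426 ≈ -0.086854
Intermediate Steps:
v = 92 (v = 2*46 = 92)
K = -37/6 (K = (56 + 92)/(-49 + 25) = 148/(-24) = 148*(-1/24) = -37/6 ≈ -6.1667)
K/((279 + m(-7)) + W) = -37/6/((279 + 15) - 223) = -37/6/(294 - 223) = -37/6/71 = (1/71)*(-37/6) = -37/426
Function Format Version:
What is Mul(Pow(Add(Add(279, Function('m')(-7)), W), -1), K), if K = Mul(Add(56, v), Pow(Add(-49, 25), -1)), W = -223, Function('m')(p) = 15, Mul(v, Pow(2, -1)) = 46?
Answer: Rational(-37, 426) ≈ -0.086854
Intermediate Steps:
v = 92 (v = Mul(2, 46) = 92)
K = Rational(-37, 6) (K = Mul(Add(56, 92), Pow(Add(-49, 25), -1)) = Mul(148, Pow(-24, -1)) = Mul(148, Rational(-1, 24)) = Rational(-37, 6) ≈ -6.1667)
Mul(Pow(Add(Add(279, Function('m')(-7)), W), -1), K) = Mul(Pow(Add(Add(279, 15), -223), -1), Rational(-37, 6)) = Mul(Pow(Add(294, -223), -1), Rational(-37, 6)) = Mul(Pow(71, -1), Rational(-37, 6)) = Mul(Rational(1, 71), Rational(-37, 6)) = Rational(-37, 426)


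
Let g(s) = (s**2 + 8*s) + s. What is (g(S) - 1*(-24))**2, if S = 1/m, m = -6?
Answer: 657721/1296 ≈ 507.50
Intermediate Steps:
S = -1/6 (S = 1/(-6) = -1/6 ≈ -0.16667)
g(s) = s**2 + 9*s
(g(S) - 1*(-24))**2 = (-(9 - 1/6)/6 - 1*(-24))**2 = (-1/6*53/6 + 24)**2 = (-53/36 + 24)**2 = (811/36)**2 = 657721/1296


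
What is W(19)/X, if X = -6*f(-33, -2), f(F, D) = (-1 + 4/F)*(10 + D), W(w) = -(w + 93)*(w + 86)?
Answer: -8085/37 ≈ -218.51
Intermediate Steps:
W(w) = -(86 + w)*(93 + w) (W(w) = -(93 + w)*(86 + w) = -(86 + w)*(93 + w))
X = 592/11 (X = -6*(40 + 4*(-2) - 1*(-33)*(10 - 2))/(-33) = -(-2)*(40 - 8 - 1*(-33)*8)/11 = -(-2)*(40 - 8 + 264)/11 = -(-2)*296/11 = -6*(-296/33) = 592/11 ≈ 53.818)
W(19)/X = (-7998 - 1*19**2 - 179*19)/(592/11) = (-7998 - 1*361 - 3401)*(11/592) = (-7998 - 361 - 3401)*(11/592) = -11760*11/592 = -8085/37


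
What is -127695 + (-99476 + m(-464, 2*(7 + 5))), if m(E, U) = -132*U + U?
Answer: -230315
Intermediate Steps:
m(E, U) = -131*U
-127695 + (-99476 + m(-464, 2*(7 + 5))) = -127695 + (-99476 - 262*(7 + 5)) = -127695 + (-99476 - 262*12) = -127695 + (-99476 - 131*24) = -127695 + (-99476 - 3144) = -127695 - 102620 = -230315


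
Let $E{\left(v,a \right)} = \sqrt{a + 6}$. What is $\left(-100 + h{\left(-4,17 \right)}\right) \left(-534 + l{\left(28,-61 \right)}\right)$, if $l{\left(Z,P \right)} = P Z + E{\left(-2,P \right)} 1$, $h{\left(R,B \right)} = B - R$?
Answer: $177118 - 79 i \sqrt{55} \approx 1.7712 \cdot 10^{5} - 585.88 i$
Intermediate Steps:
$E{\left(v,a \right)} = \sqrt{6 + a}$
$l{\left(Z,P \right)} = \sqrt{6 + P} + P Z$ ($l{\left(Z,P \right)} = P Z + \sqrt{6 + P} 1 = P Z + \sqrt{6 + P} = \sqrt{6 + P} + P Z$)
$\left(-100 + h{\left(-4,17 \right)}\right) \left(-534 + l{\left(28,-61 \right)}\right) = \left(-100 + \left(17 - -4\right)\right) \left(-534 + \left(\sqrt{6 - 61} - 1708\right)\right) = \left(-100 + \left(17 + 4\right)\right) \left(-534 - \left(1708 - \sqrt{-55}\right)\right) = \left(-100 + 21\right) \left(-534 - \left(1708 - i \sqrt{55}\right)\right) = - 79 \left(-534 - \left(1708 - i \sqrt{55}\right)\right) = - 79 \left(-2242 + i \sqrt{55}\right) = 177118 - 79 i \sqrt{55}$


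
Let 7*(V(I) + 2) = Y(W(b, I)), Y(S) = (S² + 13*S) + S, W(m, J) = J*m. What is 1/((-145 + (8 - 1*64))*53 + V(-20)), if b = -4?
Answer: -7/67065 ≈ -0.00010438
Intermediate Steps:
Y(S) = S² + 14*S
V(I) = -2 - 4*I*(14 - 4*I)/7 (V(I) = -2 + ((I*(-4))*(14 + I*(-4)))/7 = -2 + ((-4*I)*(14 - 4*I))/7 = -2 + (-4*I*(14 - 4*I))/7 = -2 - 4*I*(14 - 4*I)/7)
1/((-145 + (8 - 1*64))*53 + V(-20)) = 1/((-145 + (8 - 1*64))*53 + (-2 - 8*(-20) + (16/7)*(-20)²)) = 1/((-145 + (8 - 64))*53 + (-2 + 160 + (16/7)*400)) = 1/((-145 - 56)*53 + (-2 + 160 + 6400/7)) = 1/(-201*53 + 7506/7) = 1/(-10653 + 7506/7) = 1/(-67065/7) = -7/67065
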